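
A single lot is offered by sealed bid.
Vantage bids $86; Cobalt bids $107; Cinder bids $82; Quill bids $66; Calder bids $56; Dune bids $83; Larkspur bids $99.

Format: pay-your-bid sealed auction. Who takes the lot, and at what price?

Bids in order: 107 (Cobalt) > 99 (Larkspur) > 86 (Vantage) > 83 (Dune) > 82 (Cinder) > 66 (Quill) > …
First-price: Cobalt pays what they bid, $107.

Cobalt pays $107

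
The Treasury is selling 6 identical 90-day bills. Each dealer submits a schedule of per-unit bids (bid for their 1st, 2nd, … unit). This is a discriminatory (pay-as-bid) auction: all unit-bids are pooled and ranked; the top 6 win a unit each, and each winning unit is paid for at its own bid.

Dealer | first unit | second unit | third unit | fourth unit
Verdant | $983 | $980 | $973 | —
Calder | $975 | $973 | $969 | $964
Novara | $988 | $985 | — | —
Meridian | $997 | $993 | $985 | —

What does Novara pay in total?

Pooled unit-bids ranked (top 6): 997 (Meridian-1), 993 (Meridian-2), 988 (Novara-1), 985 (Novara-2), 985 (Meridian-3), 983 (Verdant-1)
Next rejected bid: $980 (not a price — pay-as-bid).
Novara's winning unit-bids: 988 + 985 = $1,973.

Novara pays $1,973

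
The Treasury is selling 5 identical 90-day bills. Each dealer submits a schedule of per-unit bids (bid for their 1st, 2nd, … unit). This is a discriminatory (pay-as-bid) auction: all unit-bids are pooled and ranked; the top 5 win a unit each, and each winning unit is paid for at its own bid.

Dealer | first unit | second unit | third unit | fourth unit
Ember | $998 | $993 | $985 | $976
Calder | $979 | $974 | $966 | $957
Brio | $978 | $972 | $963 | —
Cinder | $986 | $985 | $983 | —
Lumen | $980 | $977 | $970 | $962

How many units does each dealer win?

Merging the schedules and taking the best 5: 998 (Ember-1), 993 (Ember-2), 986 (Cinder-1), 985 (Ember-3), 985 (Cinder-2)
Next rejected bid: $983 (not a price — pay-as-bid).
Allocation: Cinder 2, Ember 3.

Cinder 2, Ember 3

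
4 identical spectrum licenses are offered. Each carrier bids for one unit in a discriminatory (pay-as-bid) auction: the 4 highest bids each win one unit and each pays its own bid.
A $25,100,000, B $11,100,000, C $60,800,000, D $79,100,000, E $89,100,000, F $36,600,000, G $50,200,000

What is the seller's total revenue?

Sorting: 89,100,000 (E), 79,100,000 (D), 60,800,000 (C), 50,200,000 (G), 36,600,000 (F), 25,100,000 (A), …
The 4 highest are E, D, C, G.
Total revenue = 89,100,000 + 79,100,000 + 60,800,000 + 50,200,000 = $279,200,000.

Total revenue: $279,200,000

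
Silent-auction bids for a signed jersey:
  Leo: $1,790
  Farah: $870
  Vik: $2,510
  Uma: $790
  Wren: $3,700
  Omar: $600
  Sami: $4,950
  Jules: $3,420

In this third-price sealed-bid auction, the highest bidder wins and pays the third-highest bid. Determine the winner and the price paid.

Sami pays $3,420

Third-price sealed-bid auction: the highest bidder wins and pays the third-highest bid.
Bids in order: 4,950 (Sami) > 3,700 (Wren) > 3,420 (Jules) > 2,510 (Vik) > 1,790 (Leo) > 870 (Farah) > …
Sami is highest; pays the third-highest bid, $3,420.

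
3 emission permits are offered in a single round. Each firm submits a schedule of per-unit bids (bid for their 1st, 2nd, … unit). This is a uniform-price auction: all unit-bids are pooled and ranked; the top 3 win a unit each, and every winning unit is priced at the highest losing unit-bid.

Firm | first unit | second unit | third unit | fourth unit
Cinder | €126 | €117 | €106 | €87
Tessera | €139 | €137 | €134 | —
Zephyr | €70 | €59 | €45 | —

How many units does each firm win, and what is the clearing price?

Tessera 3; clearing price €126

Merging the schedules and taking the best 3: 139 (Tessera-1), 137 (Tessera-2), 134 (Tessera-3)
Highest rejected unit-bid = €126.
Allocation: Tessera 3.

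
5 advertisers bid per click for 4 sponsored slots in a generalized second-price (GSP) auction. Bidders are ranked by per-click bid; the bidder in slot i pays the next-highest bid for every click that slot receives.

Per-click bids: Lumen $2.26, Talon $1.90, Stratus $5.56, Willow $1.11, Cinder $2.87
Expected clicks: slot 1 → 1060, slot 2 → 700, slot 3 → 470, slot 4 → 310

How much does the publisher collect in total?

Total revenue: $5861.30

Ranked by bid: $5.56 (Stratus) > $2.87 (Cinder) > $2.26 (Lumen) > $1.90 (Talon) > $1.11 (Willow)
Slot 1: Stratus pays $2.87 × 1060 = $3042.20
Slot 2: Cinder pays $2.26 × 700 = $1582.00
Slot 3: Lumen pays $1.90 × 470 = $893.00
Slot 4: Talon pays $1.11 × 310 = $344.10
Total = $5861.30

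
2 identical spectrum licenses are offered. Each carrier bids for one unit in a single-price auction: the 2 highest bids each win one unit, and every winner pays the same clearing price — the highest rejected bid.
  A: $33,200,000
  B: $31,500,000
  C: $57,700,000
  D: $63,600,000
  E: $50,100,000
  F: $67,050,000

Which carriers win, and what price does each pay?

F, D; each pays $57,700,000

Bids ranked high→low: 67,050,000 (F), 63,600,000 (D), 57,700,000 (C), 50,100,000 (E), …
The 2 highest are F, D.
First losing bid is C's $57,700,000, which sets the uniform price.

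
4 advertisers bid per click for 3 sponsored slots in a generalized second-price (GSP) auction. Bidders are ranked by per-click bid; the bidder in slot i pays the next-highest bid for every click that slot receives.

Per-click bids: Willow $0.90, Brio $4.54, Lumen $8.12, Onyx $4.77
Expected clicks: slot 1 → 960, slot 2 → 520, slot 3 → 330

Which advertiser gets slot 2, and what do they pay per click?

Ranked by bid: $8.12 (Lumen) > $4.77 (Onyx) > $4.54 (Brio) > $0.90 (Willow)
Slot 2 goes to the second-ranked bidder, Onyx, who pays the next bid down: $4.54/click.

Onyx; $4.54 per click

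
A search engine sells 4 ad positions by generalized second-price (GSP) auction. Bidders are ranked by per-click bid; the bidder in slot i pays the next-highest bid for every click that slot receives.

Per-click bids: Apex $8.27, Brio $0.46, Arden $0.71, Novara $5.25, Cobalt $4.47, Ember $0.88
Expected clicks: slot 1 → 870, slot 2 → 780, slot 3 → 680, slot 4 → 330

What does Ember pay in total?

Ranked by bid: $8.27 (Apex) > $5.25 (Novara) > $4.47 (Cobalt) > $0.88 (Ember) > $0.71 (Arden) > …
Ember holds slot 4 → pays next bid $0.71 × 330 clicks = $234.30.

Ember pays $234.30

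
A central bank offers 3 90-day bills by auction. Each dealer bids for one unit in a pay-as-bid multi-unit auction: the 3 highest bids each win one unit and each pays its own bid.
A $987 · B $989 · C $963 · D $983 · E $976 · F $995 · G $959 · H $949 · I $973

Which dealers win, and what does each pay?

Bids ranked high→low: 995 (F), 989 (B), 987 (A), 983 (D), 976 (E), …
The 3 highest are F, B, A.
Each winner pays its own bid: F $995, B $989, A $987.

F $995, B $989, A $987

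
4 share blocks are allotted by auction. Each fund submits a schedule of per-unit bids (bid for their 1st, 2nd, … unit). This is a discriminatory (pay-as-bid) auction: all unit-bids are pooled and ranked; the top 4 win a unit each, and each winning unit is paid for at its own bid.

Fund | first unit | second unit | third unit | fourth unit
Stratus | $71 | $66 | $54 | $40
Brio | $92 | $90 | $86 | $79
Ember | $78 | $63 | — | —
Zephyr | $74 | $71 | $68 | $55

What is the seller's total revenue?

All unit-bids, highest first — top 4: 92 (Brio-1), 90 (Brio-2), 86 (Brio-3), 79 (Brio-4)
Next rejected bid: $78 (not a price — pay-as-bid).
Each winning unit pays its own bid.
Revenue = 92 + 90 + 86 + 79 = $347.

Total revenue: $347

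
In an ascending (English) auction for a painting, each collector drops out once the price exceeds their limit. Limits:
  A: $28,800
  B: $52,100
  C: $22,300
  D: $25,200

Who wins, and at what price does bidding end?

B wins at $28,800

Sorting limits: 52,100 (B) > 28,800 (A) > 25,200 (D) > 22,300 (C)
Bidding ends when A exits at $28,800; B takes it.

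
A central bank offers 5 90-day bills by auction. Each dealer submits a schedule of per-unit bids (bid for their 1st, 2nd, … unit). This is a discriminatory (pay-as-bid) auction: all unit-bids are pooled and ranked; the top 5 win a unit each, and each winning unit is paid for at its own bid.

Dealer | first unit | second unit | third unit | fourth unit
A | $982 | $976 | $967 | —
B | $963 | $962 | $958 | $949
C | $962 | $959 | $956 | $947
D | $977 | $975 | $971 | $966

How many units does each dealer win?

A 2, D 3

Pooled unit-bids ranked (top 5): 982 (A-1), 977 (D-1), 976 (A-2), 975 (D-2), 971 (D-3)
Next rejected bid: $967 (not a price — pay-as-bid).
Allocation: A 2, D 3.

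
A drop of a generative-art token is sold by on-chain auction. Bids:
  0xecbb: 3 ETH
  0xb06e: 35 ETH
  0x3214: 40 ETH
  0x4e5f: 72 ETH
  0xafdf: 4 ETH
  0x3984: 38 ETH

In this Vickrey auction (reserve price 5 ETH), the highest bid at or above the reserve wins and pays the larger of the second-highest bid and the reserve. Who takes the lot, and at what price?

0x4e5f pays 40 ETH

Bids ranked: 72 (0x4e5f) > 40 (0x3214) > 38 (0x3984) > 35 (0xb06e) > 4 (0xafdf) > 3 (0xecbb)
0x4e5f has the top bid at or above the reserve (72 ETH).
Second-highest bid 40 ETH exceeds the reserve 5 ETH → payment 40 ETH.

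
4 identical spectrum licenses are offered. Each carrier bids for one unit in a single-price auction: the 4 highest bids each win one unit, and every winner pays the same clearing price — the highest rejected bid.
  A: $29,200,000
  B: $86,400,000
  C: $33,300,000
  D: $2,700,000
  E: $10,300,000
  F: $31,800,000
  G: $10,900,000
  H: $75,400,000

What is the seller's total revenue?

Bids ranked high→low: 86,400,000 (B), 75,400,000 (H), 33,300,000 (C), 31,800,000 (F), 29,200,000 (A), 10,900,000 (G), …
The 4 highest are B, H, C, F.
First losing bid is A's $29,200,000, which sets the uniform price.
Total revenue = 4 × $29,200,000 = $116,800,000.

Total revenue: $116,800,000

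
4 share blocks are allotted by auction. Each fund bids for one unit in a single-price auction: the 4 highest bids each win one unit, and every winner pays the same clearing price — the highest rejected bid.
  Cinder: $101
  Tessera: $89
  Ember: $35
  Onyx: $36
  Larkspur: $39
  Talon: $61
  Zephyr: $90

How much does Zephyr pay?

Sorting: 101 (Cinder), 90 (Zephyr), 89 (Tessera), 61 (Talon), 39 (Larkspur), 36 (Onyx), …
Top 4: Cinder, Zephyr, Tessera, Talon.
Clearing price = highest rejected bid = $39.
Zephyr wins → pays $39.

Zephyr pays $39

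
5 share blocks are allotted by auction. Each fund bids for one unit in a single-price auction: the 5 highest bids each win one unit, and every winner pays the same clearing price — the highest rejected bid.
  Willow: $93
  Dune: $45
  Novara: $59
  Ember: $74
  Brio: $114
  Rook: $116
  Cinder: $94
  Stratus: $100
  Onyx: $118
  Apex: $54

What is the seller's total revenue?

Total revenue: $465

Bids ranked high→low: 118 (Onyx), 116 (Rook), 114 (Brio), 100 (Stratus), 94 (Cinder), 93 (Willow), 74 (Ember), …
Top 5: Onyx, Rook, Brio, Stratus, Cinder.
Clearing price = highest rejected bid = $93.
Total revenue = 5 × $93 = $465.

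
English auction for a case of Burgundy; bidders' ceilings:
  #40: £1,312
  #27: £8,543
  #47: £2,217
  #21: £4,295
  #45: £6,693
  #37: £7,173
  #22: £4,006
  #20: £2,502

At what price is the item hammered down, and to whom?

Ascending (English) auction: the price rises until one bidder remains; the winner pays the price at which the last rival dropped out.
Sorting limits: 8,543 (#27) > 7,173 (#37) > 6,693 (#45) > 4,295 (#21) > 4,006 (#22) > 2,502 (#20) > …
Bidding ends when #37 exits at £7,173; #27 takes it.

#27 wins at £7,173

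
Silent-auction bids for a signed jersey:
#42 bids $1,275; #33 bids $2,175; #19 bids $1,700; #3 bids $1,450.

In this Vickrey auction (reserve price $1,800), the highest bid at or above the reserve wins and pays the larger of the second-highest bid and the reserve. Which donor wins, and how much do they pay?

#33 pays $1,800

Sorting bids: 2,175 (#33) > 1,700 (#19) > 1,450 (#3) > 1,275 (#42)
Highest eligible bid: #33 at $2,175.
Second-highest bid $1,700 is below the reserve $1,800, so the reserve binds → payment $1,800.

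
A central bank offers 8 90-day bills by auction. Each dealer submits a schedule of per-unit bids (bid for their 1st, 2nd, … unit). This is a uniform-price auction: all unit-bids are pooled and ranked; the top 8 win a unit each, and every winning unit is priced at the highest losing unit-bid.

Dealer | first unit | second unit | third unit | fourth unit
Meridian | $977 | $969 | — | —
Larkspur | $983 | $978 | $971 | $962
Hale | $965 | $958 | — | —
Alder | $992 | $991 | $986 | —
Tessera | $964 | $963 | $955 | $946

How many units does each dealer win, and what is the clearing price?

Pooled unit-bids ranked (top 8): 992 (Alder-1), 991 (Alder-2), 986 (Alder-3), 983 (Larkspur-1), 978 (Larkspur-2), 977 (Meridian-1), 971 (Larkspur-3), 969 (Meridian-2)
Highest rejected unit-bid = $965.
Allocation: Alder 3, Larkspur 3, Meridian 2.

Alder 3, Larkspur 3, Meridian 2; clearing price $965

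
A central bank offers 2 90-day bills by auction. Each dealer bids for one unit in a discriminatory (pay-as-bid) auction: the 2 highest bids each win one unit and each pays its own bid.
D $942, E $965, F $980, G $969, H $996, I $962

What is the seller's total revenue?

Total revenue: $1,976

Ordering the bids: 996 (H), 980 (F), 969 (G), 965 (E), …
The 2 highest are H, F.
Total revenue = 996 + 980 = $1,976.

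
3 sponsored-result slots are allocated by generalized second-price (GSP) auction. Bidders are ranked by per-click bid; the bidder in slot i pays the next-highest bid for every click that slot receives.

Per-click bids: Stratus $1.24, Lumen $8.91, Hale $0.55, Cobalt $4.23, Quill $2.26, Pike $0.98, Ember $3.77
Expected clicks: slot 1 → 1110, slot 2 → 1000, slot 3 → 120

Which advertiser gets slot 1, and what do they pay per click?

Ranked by bid: $8.91 (Lumen) > $4.23 (Cobalt) > $3.77 (Ember) > $2.26 (Quill) > …
Slot 1 goes to the first-ranked bidder, Lumen, who pays the next bid down: $4.23/click.

Lumen; $4.23 per click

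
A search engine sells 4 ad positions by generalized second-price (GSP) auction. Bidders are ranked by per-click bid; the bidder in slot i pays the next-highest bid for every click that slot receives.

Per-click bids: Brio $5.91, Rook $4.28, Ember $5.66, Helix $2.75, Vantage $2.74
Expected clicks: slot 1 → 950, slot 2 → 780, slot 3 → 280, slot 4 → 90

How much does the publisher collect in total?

Ranked by bid: $5.91 (Brio) > $5.66 (Ember) > $4.28 (Rook) > $2.75 (Helix) > $2.74 (Vantage)
Slot 1: Brio pays $5.66 × 950 = $5377.00
Slot 2: Ember pays $4.28 × 780 = $3338.40
Slot 3: Rook pays $2.75 × 280 = $770.00
Slot 4: Helix pays $2.74 × 90 = $246.60
Total = $9732.00

Total revenue: $9732.00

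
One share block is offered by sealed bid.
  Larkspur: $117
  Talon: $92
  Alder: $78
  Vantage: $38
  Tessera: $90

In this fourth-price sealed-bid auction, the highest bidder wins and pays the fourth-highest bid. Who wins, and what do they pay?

Bids in order: 117 (Larkspur) > 92 (Talon) > 90 (Tessera) > 78 (Alder) > 38 (Vantage)
Larkspur wins; payment is bid #4 in the ranking = $78.

Larkspur pays $78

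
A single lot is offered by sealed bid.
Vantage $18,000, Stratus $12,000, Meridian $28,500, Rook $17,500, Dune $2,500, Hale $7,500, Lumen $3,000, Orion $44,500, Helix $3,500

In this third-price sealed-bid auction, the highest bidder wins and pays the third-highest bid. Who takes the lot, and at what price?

Bids in order: 44,500 (Orion) > 28,500 (Meridian) > 18,000 (Vantage) > 17,500 (Rook) > 12,000 (Stratus) > 7,500 (Hale) > …
Orion is highest; pays the third-highest bid, $18,000.

Orion pays $18,000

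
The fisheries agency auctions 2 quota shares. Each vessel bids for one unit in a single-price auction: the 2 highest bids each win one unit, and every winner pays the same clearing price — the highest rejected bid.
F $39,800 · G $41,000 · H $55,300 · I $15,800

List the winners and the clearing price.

H, G; each pays $39,800

Sorting: 55,300 (H), 41,000 (G), 39,800 (F), 15,800 (I)
The 2 highest are H, G.
Clearing price = highest rejected bid = $39,800.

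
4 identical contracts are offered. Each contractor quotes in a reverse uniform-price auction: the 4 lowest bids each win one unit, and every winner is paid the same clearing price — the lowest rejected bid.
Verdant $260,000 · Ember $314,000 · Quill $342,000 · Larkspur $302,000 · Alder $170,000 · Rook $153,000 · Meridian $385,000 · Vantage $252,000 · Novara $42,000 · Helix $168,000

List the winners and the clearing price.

Novara, Rook, Helix, Alder; each is paid $252,000

Bids ranked low→high: 42,000 (Novara), 153,000 (Rook), 168,000 (Helix), 170,000 (Alder), 252,000 (Vantage), 260,000 (Verdant), …
Lowest 4: Novara, Rook, Helix, Alder.
Clearing price = lowest rejected bid = $252,000.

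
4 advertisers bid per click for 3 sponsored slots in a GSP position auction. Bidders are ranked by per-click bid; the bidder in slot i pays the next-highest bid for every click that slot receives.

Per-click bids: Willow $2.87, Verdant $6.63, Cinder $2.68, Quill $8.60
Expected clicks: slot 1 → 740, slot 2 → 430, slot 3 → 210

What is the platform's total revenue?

Total revenue: $6703.10

Per-click bids in order: $8.60 (Quill) > $6.63 (Verdant) > $2.87 (Willow) > $2.68 (Cinder)
Slot 1: Quill pays $6.63 × 740 = $4906.20
Slot 2: Verdant pays $2.87 × 430 = $1234.10
Slot 3: Willow pays $2.68 × 210 = $562.80
Total = $6703.10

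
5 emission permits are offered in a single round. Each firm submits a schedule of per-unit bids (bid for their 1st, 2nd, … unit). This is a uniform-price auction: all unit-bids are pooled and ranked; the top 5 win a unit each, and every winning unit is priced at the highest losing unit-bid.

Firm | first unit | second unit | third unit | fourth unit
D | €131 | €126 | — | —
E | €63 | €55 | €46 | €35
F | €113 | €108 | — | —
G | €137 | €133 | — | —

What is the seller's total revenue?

Merging the schedules and taking the best 5: 137 (G-1), 133 (G-2), 131 (D-1), 126 (D-2), 113 (F-1)
First bid not allocated: €108.
Allocation: D 2, F 1, G 2. Every unit priced at €108.
Revenue = 5 × 108 = €540.

Total revenue: €540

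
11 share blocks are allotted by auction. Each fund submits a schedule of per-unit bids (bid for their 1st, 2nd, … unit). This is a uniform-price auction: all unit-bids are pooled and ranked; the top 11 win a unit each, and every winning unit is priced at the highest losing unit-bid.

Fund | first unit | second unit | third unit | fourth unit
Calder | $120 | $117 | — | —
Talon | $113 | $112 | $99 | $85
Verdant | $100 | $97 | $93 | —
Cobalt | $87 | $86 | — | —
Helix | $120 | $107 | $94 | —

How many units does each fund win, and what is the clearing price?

Calder 2, Helix 3, Talon 3, Verdant 3; clearing price $87

All unit-bids, highest first — top 11: 120 (Calder-1), 120 (Helix-1), 117 (Calder-2), 113 (Talon-1), 112 (Talon-2), 107 (Helix-2), 100 (Verdant-1), 99 (Talon-3), 97 (Verdant-2), 94 (Helix-3), 93 (Verdant-3)
First bid not allocated: $87.
Allocation: Calder 2, Helix 3, Talon 3, Verdant 3.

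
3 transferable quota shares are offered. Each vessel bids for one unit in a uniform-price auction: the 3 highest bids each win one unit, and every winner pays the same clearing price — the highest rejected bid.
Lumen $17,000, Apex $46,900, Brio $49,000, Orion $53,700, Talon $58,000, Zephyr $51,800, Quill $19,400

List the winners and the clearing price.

Ordering the bids: 58,000 (Talon), 53,700 (Orion), 51,800 (Zephyr), 49,000 (Brio), 46,900 (Apex), …
Top 3: Talon, Orion, Zephyr.
First losing bid is Brio's $49,000, which sets the uniform price.

Talon, Orion, Zephyr; each pays $49,000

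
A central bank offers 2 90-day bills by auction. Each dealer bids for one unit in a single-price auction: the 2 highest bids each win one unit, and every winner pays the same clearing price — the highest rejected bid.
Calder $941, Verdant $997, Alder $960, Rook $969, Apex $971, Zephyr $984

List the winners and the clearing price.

Verdant, Zephyr; each pays $971

Bids ranked high→low: 997 (Verdant), 984 (Zephyr), 971 (Apex), 969 (Rook), …
Top 2: Verdant, Zephyr.
First losing bid is Apex's $971, which sets the uniform price.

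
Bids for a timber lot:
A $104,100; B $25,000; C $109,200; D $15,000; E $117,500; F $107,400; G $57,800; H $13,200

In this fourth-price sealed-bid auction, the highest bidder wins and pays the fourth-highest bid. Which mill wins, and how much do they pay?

E pays $104,100

Sorting bids: 117,500 (E) > 109,200 (C) > 107,400 (F) > 104,100 (A) > 57,800 (G) > 25,000 (B) > …
E wins; payment is bid #4 in the ranking = $104,100.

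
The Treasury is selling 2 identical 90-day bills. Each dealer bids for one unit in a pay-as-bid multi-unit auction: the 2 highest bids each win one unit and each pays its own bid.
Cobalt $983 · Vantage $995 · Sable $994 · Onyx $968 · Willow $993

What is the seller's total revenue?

Total revenue: $1,989

Bids ranked high→low: 995 (Vantage), 994 (Sable), 993 (Willow), 983 (Cobalt), …
Top 2: Vantage, Sable.
Total revenue = 995 + 994 = $1,989.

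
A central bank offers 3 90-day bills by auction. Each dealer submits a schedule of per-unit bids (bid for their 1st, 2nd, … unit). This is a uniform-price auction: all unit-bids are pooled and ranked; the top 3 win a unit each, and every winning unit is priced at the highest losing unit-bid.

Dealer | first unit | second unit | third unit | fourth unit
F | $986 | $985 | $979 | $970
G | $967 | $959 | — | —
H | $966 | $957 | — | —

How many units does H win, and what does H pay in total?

H: 0 units, pays $0

Pooled unit-bids ranked (top 3): 986 (F-1), 985 (F-2), 979 (F-3)
Highest rejected unit-bid = $970.
H wins 0 unit(s) at $970 each.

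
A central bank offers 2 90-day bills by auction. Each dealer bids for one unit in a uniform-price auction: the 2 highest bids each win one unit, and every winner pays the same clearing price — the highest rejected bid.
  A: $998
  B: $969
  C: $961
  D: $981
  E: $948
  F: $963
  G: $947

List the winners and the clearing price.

Sorting: 998 (A), 981 (D), 969 (B), 963 (F), …
Top 2: A, D.
Clearing price = highest rejected bid = $969.

A, D; each pays $969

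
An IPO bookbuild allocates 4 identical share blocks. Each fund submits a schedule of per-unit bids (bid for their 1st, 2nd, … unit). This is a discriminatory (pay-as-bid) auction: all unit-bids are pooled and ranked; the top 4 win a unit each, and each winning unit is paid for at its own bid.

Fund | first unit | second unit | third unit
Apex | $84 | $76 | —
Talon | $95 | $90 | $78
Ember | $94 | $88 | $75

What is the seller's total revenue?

Total revenue: $367

Pooled unit-bids ranked (top 4): 95 (Talon-1), 94 (Ember-1), 90 (Talon-2), 88 (Ember-2)
Next rejected bid: $84 (not a price — pay-as-bid).
Each winning unit pays its own bid.
Revenue = 95 + 94 + 90 + 88 = $367.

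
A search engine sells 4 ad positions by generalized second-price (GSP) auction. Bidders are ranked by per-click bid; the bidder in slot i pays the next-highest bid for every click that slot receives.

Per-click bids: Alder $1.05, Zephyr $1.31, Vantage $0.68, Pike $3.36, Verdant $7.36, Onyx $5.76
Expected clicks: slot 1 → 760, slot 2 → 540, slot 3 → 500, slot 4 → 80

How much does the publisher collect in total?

Ranked by bid: $7.36 (Verdant) > $5.76 (Onyx) > $3.36 (Pike) > $1.31 (Zephyr) > $1.05 (Alder) > …
Slot 1: Verdant pays $5.76 × 760 = $4377.60
Slot 2: Onyx pays $3.36 × 540 = $1814.40
Slot 3: Pike pays $1.31 × 500 = $655.00
Slot 4: Zephyr pays $1.05 × 80 = $84.00
Total = $6931.00

Total revenue: $6931.00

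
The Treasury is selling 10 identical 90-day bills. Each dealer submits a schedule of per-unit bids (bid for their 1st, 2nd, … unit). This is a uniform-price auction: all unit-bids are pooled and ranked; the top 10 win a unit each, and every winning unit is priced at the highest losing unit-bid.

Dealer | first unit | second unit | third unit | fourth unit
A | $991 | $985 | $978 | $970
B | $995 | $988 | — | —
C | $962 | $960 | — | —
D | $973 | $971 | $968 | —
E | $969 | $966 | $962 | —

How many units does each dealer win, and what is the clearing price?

Pooled unit-bids ranked (top 10): 995 (B-1), 991 (A-1), 988 (B-2), 985 (A-2), 978 (A-3), 973 (D-1), 971 (D-2), 970 (A-4), 969 (E-1), 968 (D-3)
The (k+1)-th unit-bid is $966.
Allocation: A 4, B 2, D 3, E 1.

A 4, B 2, D 3, E 1; clearing price $966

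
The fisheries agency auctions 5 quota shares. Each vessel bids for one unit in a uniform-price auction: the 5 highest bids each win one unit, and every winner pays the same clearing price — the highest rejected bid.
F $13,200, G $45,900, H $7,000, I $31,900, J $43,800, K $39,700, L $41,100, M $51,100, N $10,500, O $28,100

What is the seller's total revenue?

Total revenue: $159,500

Ordering the bids: 51,100 (M), 45,900 (G), 43,800 (J), 41,100 (L), 39,700 (K), 31,900 (I), 28,100 (O), …
Winners (5 units): M, G, J, L, K.
Highest unsuccessful bid: $31,900 → clearing price.
Total revenue = 5 × $31,900 = $159,500.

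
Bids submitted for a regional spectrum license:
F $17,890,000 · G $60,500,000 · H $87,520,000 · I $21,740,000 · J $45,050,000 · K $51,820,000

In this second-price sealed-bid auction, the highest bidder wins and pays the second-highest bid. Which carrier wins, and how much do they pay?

Bids ranked: 87,520,000 (H) > 60,500,000 (G) > 51,820,000 (K) > 45,050,000 (J) > 21,740,000 (I) > 17,890,000 (F)
H wins with the highest bid; price is set by the runner-up at $60,500,000.

H pays $60,500,000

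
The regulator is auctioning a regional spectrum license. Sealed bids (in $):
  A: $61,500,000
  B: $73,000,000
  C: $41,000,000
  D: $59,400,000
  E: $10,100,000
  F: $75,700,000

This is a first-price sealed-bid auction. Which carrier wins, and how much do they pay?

Rule: the highest bidder wins and pays their own bid.
Bids ranked: 75,700,000 (F) > 73,000,000 (B) > 61,500,000 (A) > 59,400,000 (D) > 41,000,000 (C) > 10,100,000 (E)
F is highest → pays own bid, $75,700,000.

F pays $75,700,000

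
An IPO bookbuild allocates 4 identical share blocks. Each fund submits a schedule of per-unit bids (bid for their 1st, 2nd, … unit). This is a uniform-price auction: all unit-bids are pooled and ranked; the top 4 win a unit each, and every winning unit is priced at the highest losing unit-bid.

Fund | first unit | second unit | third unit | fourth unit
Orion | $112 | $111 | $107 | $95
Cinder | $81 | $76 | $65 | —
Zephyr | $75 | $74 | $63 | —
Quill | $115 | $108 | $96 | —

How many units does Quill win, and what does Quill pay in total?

Pooled unit-bids ranked (top 4): 115 (Quill-1), 112 (Orion-1), 111 (Orion-2), 108 (Quill-2)
First bid not allocated: $107.
Quill wins 2 unit(s) at $107 each.

Quill: 2 units, pays $214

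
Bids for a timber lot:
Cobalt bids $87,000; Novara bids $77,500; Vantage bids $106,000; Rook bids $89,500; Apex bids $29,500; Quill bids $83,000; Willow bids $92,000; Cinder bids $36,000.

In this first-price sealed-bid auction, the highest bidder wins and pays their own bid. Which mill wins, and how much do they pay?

Vantage pays $106,000

Sorting bids: 106,000 (Vantage) > 92,000 (Willow) > 89,500 (Rook) > 87,000 (Cobalt) > 83,000 (Quill) > 77,500 (Novara) > …
Vantage has the highest bid and pays exactly that: $106,000.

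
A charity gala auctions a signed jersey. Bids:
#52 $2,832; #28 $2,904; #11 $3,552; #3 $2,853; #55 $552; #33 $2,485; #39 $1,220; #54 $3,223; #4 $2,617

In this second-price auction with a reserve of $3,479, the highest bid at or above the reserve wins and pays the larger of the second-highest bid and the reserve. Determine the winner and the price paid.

Bids in order: 3,552 (#11) > 3,223 (#54) > 2,904 (#28) > 2,853 (#3) > 2,832 (#52) > 2,617 (#4) > …
#11 has the top bid at or above the reserve ($3,552).
max(second-highest $3,223, reserve $3,479) = $3,479.

#11 pays $3,479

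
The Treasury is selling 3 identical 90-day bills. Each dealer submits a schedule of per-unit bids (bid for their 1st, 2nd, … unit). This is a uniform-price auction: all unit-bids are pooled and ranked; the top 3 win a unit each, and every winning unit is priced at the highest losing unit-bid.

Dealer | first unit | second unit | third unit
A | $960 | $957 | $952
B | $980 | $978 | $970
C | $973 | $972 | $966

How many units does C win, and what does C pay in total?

All unit-bids, highest first — top 3: 980 (B-1), 978 (B-2), 973 (C-1)
Highest rejected unit-bid = $972.
C wins 1 unit(s) at $972 each.

C: 1 unit, pays $972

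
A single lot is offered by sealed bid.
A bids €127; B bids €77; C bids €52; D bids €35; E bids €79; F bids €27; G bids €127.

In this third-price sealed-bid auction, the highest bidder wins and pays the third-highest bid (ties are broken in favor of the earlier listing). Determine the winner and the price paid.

A pays €79

Sorting bids: 127 (A) > 127 (G) > 79 (E) > 77 (B) > 52 (C) > 35 (D) > …
Tie at €127 → A wins by tie-break.
A is highest; pays the third-highest bid, €79.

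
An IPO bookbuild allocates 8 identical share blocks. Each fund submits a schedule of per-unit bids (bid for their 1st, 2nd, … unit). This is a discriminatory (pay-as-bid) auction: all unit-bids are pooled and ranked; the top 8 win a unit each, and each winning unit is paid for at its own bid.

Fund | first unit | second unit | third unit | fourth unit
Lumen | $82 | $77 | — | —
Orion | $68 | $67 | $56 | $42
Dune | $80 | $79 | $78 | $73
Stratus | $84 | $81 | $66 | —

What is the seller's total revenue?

Pooled unit-bids ranked (top 8): 84 (Stratus-1), 82 (Lumen-1), 81 (Stratus-2), 80 (Dune-1), 79 (Dune-2), 78 (Dune-3), 77 (Lumen-2), 73 (Dune-4)
Next rejected bid: $68 (not a price — pay-as-bid).
Each winning unit pays its own bid.
Revenue = 84 + 82 + 81 + 80 + 79 + 78 + 77 + 73 = $634.

Total revenue: $634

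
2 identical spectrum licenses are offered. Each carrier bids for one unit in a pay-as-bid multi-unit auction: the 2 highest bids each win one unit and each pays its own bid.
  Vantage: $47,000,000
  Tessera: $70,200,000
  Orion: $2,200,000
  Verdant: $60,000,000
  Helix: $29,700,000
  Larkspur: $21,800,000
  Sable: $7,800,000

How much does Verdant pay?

Bids ranked high→low: 70,200,000 (Tessera), 60,000,000 (Verdant), 47,000,000 (Vantage), 29,700,000 (Helix), …
Top 2: Tessera, Verdant.
Verdant wins → own bid $60,000,000.

Verdant pays $60,000,000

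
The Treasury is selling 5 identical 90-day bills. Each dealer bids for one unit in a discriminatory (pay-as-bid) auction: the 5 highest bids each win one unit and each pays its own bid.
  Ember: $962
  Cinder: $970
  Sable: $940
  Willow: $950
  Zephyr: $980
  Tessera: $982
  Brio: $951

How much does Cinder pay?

Cinder pays $970

Ordering the bids: 982 (Tessera), 980 (Zephyr), 970 (Cinder), 962 (Ember), 951 (Brio), 950 (Willow), 940 (Sable)
The 5 highest are Tessera, Zephyr, Cinder, Ember, Brio.
Cinder wins → own bid $970.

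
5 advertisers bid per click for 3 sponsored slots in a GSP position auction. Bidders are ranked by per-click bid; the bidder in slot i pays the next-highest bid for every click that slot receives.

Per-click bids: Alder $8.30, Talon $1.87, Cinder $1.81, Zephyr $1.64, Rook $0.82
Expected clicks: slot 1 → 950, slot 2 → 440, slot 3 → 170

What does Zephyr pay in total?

Zephyr pays $0.00

Per-click bids in order: $8.30 (Alder) > $1.87 (Talon) > $1.81 (Cinder) > $1.64 (Zephyr) > …
Zephyr ranks below slot 3 → no slot, pays nothing.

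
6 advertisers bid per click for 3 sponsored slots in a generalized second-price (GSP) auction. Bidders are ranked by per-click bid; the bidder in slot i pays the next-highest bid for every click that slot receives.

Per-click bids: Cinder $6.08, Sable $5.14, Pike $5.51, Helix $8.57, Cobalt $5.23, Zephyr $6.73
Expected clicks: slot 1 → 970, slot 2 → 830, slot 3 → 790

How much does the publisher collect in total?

Total revenue: $15927.40

Sorting advertisers: $8.57 (Helix) > $6.73 (Zephyr) > $6.08 (Cinder) > $5.51 (Pike) > …
Slot 1: Helix pays $6.73 × 970 = $6528.10
Slot 2: Zephyr pays $6.08 × 830 = $5046.40
Slot 3: Cinder pays $5.51 × 790 = $4352.90
Total = $15927.40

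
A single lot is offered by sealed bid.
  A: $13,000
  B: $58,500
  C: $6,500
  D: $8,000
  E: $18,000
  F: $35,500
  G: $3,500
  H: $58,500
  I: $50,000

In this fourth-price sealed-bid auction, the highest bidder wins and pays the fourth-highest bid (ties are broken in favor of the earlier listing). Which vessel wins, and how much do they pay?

B pays $35,500

Fourth-price sealed-bid auction: the highest bidder wins and pays the fourth-highest bid.
Bids in order: 58,500 (B) > 58,500 (H) > 50,000 (I) > 35,500 (F) > 18,000 (E) > 13,000 (A) > …
B and H tie at $58,500; tie-break gives it to B.
B wins; payment is bid #4 in the ranking = $35,500.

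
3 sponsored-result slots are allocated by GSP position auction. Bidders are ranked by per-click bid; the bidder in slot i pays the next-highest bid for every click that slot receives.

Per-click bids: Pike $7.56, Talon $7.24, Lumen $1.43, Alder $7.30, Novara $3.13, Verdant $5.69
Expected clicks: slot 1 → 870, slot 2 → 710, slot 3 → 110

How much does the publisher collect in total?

Total revenue: $12117.30

Per-click bids in order: $7.56 (Pike) > $7.30 (Alder) > $7.24 (Talon) > $5.69 (Verdant) > …
Slot 1: Pike pays $7.30 × 870 = $6351.00
Slot 2: Alder pays $7.24 × 710 = $5140.40
Slot 3: Talon pays $5.69 × 110 = $625.90
Total = $12117.30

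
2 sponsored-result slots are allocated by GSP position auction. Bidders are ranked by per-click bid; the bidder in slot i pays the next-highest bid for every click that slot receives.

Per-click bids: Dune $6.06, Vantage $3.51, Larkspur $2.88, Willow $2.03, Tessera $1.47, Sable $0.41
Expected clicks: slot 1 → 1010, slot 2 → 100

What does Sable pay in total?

Sable pays $0.00

Per-click bids in order: $6.06 (Dune) > $3.51 (Vantage) > $2.88 (Larkspur) > …
Sable ranks below slot 2 → no slot, pays nothing.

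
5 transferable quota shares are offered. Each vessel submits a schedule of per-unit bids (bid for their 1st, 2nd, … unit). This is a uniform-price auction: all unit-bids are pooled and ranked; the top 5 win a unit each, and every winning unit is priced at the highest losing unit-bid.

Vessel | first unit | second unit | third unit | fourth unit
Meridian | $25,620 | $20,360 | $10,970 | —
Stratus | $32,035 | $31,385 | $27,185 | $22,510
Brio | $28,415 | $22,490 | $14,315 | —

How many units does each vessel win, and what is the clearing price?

Brio 1, Meridian 1, Stratus 3; clearing price $22,510

All unit-bids, highest first — top 5: 32,035 (Stratus-1), 31,385 (Stratus-2), 28,415 (Brio-1), 27,185 (Stratus-3), 25,620 (Meridian-1)
First bid not allocated: $22,510.
Allocation: Brio 1, Meridian 1, Stratus 3.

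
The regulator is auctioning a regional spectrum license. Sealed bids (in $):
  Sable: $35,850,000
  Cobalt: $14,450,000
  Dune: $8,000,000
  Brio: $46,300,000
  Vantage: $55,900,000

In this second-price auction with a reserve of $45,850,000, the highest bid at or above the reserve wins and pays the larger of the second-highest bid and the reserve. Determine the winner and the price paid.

Bids ranked: 55,900,000 (Vantage) > 46,300,000 (Brio) > 35,850,000 (Sable) > 14,450,000 (Cobalt) > 8,000,000 (Dune)
Highest eligible bid: Vantage at $55,900,000.
max(second-highest $46,300,000, reserve $45,850,000) = $46,300,000; the reserve does not bind.

Vantage pays $46,300,000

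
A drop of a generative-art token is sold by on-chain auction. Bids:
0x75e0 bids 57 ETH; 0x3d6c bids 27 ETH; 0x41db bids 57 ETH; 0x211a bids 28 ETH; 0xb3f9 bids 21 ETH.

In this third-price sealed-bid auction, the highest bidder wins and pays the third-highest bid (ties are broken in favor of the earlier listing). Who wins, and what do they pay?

Rule: the highest bidder wins and pays the third-highest bid.
Bids in order: 57 (0x75e0) > 57 (0x41db) > 28 (0x211a) > 27 (0x3d6c) > 21 (0xb3f9)
0x75e0 and 0x41db tie at 57 ETH; tie-break gives it to 0x75e0.
0x75e0 is highest; pays the third-highest bid, 28 ETH.

0x75e0 pays 28 ETH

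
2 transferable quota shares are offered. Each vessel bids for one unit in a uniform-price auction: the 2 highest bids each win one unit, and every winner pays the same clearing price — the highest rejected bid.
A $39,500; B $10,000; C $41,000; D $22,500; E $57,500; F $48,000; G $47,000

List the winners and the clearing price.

E, F; each pays $47,000

Sorting: 57,500 (E), 48,000 (F), 47,000 (G), 41,000 (C), …
The 2 highest are E, F.
Clearing price = highest rejected bid = $47,000.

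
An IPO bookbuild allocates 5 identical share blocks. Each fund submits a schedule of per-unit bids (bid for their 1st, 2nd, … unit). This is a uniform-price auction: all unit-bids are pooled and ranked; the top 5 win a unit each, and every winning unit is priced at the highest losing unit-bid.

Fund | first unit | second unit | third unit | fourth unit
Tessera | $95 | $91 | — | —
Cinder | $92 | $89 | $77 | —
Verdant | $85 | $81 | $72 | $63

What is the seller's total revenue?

Pooled unit-bids ranked (top 5): 95 (Tessera-1), 92 (Cinder-1), 91 (Tessera-2), 89 (Cinder-2), 85 (Verdant-1)
First bid not allocated: $81.
Allocation: Cinder 2, Tessera 2, Verdant 1. Every unit priced at $81.
Revenue = 5 × 81 = $405.

Total revenue: $405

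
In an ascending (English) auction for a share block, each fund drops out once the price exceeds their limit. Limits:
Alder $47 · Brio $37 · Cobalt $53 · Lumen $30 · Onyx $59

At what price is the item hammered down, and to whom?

Open ascending-bid auction: the price rises until one bidder remains; the winner pays the price at which the last rival dropped out.
Limits ranked: 59 (Onyx) > 53 (Cobalt) > 47 (Alder) > 37 (Brio) > 30 (Lumen)
Bidding ends when Cobalt exits at $53; Onyx takes it.

Onyx wins at $53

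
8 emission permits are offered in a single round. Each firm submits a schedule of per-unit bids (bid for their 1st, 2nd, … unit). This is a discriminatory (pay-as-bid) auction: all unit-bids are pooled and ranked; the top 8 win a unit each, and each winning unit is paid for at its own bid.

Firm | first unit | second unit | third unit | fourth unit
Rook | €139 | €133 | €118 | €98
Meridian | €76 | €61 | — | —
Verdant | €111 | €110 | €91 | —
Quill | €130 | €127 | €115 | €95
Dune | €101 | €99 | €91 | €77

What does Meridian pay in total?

Meridian pays €0

Merging the schedules and taking the best 8: 139 (Rook-1), 133 (Rook-2), 130 (Quill-1), 127 (Quill-2), 118 (Rook-3), 115 (Quill-3), 111 (Verdant-1), 110 (Verdant-2)
Next rejected bid: €101 (not a price — pay-as-bid).
Meridian wins no units.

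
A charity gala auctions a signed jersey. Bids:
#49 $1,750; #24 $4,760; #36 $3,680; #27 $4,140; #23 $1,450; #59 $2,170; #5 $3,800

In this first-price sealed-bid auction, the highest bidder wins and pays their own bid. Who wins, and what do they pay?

First-price sealed-bid auction: the highest bidder wins and pays their own bid.
Sorting bids: 4,760 (#24) > 4,140 (#27) > 3,800 (#5) > 3,680 (#36) > 2,170 (#59) > 1,750 (#49) > …
#24 is highest → pays own bid, $4,760.

#24 pays $4,760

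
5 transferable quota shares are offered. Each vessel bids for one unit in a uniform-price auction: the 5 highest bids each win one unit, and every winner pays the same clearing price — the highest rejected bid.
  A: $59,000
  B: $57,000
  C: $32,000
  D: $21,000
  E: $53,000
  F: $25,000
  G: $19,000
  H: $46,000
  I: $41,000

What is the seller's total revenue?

Ordering the bids: 59,000 (A), 57,000 (B), 53,000 (E), 46,000 (H), 41,000 (I), 32,000 (C), 25,000 (F), …
Winners (5 units): A, B, E, H, I.
First losing bid is C's $32,000, which sets the uniform price.
Total revenue = 5 × $32,000 = $160,000.

Total revenue: $160,000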